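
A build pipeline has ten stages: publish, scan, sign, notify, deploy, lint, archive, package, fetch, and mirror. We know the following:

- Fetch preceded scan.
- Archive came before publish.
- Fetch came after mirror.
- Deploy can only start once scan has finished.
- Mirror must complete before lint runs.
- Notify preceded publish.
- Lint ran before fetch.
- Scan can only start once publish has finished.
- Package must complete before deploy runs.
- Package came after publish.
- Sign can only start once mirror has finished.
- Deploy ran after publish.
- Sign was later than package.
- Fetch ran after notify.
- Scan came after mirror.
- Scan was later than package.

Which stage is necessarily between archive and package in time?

publish

Tracing the constraints gives archive → publish → package, so publish sits after archive and before package.
No other stage is forced both after archive and before package.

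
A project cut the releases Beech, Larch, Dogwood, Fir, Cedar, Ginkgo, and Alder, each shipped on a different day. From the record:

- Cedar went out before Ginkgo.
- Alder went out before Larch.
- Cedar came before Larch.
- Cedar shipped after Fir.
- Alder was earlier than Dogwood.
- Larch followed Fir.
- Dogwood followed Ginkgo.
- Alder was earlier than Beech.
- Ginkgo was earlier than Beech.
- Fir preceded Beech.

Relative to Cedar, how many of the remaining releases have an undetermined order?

Forced before Cedar: Fir; forced after Cedar: Beech, Dogwood, Ginkgo, and Larch.
That leaves Alder with no forced order relative to Cedar — 1.

1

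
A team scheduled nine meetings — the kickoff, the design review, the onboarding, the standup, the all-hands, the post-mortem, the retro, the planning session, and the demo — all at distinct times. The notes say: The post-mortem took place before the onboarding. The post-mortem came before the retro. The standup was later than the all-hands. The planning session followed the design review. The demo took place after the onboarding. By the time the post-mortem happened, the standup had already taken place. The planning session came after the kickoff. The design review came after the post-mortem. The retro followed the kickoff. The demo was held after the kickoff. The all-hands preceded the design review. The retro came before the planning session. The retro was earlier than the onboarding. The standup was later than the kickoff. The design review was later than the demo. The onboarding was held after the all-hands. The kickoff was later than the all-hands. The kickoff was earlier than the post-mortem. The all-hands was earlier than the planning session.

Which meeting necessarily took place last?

the planning session

Every other meeting has a chain of constraints placing it before the planning session, so the planning session is last.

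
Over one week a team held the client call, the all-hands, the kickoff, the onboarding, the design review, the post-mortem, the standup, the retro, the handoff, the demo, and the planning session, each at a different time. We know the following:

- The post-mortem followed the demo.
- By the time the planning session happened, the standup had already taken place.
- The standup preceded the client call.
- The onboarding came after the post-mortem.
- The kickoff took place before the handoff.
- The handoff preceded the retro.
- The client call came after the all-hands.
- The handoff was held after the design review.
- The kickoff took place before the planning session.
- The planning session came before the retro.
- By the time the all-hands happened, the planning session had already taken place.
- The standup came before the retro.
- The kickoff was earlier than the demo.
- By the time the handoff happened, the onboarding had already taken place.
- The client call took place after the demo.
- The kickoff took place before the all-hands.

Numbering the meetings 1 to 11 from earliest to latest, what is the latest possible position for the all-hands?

The all-hands must come before the client call — 1 meeting forced after it.
Everything else can be placed before the all-hands in some valid order, so the all-hands can sit as late as position 11 − 1 = 10.

10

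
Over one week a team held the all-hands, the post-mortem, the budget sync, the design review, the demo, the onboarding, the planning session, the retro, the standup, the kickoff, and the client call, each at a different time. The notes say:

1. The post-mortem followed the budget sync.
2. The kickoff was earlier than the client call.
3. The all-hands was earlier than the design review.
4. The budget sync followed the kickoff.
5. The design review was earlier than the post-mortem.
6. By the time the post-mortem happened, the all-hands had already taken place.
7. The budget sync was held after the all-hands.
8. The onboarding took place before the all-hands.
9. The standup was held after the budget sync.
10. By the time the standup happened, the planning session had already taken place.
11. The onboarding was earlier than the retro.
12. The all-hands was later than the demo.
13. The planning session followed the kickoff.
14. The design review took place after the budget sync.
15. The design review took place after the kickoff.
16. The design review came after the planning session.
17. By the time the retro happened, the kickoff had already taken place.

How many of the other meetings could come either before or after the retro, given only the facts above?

8

Forced before the retro: the kickoff and the onboarding.
That leaves the all-hands, the budget sync, the client call, the demo, the design review, the planning session, the post-mortem, and the standup with no forced order relative to the retro — 8.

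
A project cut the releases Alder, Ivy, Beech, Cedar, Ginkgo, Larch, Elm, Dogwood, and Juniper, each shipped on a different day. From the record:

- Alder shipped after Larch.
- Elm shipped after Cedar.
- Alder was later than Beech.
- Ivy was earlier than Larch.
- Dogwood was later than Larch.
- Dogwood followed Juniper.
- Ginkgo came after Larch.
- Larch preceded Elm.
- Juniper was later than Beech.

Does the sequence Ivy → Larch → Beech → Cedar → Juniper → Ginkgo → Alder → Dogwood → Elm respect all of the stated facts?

yes

Check each stated constraint against the proposed order — e.g. Larch is ahead of Dogwood; Larch is ahead of Elm. Every pair is in the required order; nothing is violated.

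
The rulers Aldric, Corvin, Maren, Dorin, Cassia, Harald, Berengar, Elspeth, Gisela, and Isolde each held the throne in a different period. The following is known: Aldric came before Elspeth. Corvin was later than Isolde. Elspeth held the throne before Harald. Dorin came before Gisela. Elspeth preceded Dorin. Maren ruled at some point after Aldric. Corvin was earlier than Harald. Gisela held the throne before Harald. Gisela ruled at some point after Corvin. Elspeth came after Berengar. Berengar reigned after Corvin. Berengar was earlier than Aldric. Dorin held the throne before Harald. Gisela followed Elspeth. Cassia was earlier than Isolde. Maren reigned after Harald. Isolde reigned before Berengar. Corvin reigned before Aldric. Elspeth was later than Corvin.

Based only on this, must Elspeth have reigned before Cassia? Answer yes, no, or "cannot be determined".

no

Tracing the constraints gives Cassia → Isolde → Corvin → Elspeth, so Cassia must come before Elspeth.
That means Elspeth cannot be before Cassia.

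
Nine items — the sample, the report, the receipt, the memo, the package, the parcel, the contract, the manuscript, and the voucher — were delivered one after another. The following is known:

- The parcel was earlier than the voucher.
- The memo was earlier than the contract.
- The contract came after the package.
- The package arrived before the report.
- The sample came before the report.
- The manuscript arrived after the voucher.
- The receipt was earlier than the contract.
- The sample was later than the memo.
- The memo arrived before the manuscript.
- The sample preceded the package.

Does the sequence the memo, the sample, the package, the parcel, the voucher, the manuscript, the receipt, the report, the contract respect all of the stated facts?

Check each stated constraint against the proposed order — e.g. the sample is ahead of the report; the memo is ahead of the contract. Every pair is in the required order; nothing is violated.

yes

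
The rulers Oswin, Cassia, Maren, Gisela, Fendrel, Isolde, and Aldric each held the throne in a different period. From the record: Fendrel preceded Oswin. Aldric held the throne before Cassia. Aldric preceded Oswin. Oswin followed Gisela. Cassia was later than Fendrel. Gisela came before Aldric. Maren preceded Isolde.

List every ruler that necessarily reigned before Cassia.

Directly stated before Cassia: Aldric and Fendrel.
Gisela reaches Cassia via Gisela → Aldric → Cassia.
No chain forces Maren (or any of the others) ahead of Cassia.

Aldric, Fendrel, Gisela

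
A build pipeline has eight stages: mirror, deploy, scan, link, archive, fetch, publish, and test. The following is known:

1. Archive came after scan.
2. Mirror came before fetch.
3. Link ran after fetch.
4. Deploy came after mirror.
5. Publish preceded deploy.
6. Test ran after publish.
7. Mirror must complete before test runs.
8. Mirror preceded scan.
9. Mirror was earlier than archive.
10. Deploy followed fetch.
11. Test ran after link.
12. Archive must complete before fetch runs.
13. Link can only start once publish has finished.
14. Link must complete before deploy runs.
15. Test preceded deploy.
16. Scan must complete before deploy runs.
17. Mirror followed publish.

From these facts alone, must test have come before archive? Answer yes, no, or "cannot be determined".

no

Tracing the constraints gives archive → fetch → link → test, so archive must come before test.
That means test cannot be before archive.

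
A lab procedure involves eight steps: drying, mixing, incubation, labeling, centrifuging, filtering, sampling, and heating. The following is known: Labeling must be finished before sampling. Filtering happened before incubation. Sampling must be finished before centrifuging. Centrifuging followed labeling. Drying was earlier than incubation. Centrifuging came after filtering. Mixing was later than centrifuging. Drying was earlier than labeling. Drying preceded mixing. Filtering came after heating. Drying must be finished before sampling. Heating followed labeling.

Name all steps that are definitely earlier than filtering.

drying, heating, labeling

Directly stated before filtering: heating.
Drying reaches filtering via drying → labeling → heating → filtering.
Labeling reaches filtering via labeling → heating → filtering.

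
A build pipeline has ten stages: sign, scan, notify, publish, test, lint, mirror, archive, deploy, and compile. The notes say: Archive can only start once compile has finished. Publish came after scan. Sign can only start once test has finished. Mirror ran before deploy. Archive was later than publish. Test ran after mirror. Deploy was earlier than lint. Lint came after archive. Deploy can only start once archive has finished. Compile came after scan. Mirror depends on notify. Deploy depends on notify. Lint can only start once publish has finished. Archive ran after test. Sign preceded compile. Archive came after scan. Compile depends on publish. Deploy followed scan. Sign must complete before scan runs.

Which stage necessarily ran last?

Every other stage has a chain of constraints placing it before lint, so lint is last.

lint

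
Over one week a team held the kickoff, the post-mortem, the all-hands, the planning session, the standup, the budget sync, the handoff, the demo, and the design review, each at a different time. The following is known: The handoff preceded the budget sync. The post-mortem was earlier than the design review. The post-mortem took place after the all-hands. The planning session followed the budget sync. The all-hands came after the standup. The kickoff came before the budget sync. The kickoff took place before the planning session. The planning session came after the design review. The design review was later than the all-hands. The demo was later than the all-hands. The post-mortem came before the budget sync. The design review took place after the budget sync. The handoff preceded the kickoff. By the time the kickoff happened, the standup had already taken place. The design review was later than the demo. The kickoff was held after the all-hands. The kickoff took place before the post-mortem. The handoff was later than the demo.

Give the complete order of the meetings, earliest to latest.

The constraints fix every adjacent pair, so only one ordering works:
the standup → the all-hands → the demo → the handoff → the kickoff → the post-mortem → the budget sync → the design review → the planning session.

the standup, the all-hands, the demo, the handoff, the kickoff, the post-mortem, the budget sync, the design review, the planning session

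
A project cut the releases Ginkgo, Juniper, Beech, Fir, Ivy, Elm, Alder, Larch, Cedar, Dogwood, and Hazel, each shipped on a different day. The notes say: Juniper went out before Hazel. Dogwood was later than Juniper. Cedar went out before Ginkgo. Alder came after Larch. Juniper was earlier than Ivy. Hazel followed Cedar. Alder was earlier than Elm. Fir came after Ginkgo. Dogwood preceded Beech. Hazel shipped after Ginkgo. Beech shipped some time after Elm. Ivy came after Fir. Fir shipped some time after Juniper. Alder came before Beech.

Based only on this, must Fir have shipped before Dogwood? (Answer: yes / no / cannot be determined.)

No chain of stated constraints runs from Fir to Dogwood, and none runs from Dogwood to Fir either.
So the relative order of Fir and Dogwood is not fixed by the given facts.

cannot be determined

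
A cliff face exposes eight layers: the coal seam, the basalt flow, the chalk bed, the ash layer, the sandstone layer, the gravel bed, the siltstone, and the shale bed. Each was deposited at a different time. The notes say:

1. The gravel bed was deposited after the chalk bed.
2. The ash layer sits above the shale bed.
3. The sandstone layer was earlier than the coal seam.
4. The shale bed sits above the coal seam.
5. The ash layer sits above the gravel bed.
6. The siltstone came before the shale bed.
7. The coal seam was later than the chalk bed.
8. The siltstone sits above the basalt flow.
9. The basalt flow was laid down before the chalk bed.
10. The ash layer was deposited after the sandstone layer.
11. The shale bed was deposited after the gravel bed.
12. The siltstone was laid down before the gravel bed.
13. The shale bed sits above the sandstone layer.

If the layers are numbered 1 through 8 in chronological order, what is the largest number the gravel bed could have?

The gravel bed must come before the ash layer and the shale bed — 2 layers forced after it.
Everything else can be placed before the gravel bed in some valid order, so the gravel bed can sit as late as position 8 − 2 = 6.

6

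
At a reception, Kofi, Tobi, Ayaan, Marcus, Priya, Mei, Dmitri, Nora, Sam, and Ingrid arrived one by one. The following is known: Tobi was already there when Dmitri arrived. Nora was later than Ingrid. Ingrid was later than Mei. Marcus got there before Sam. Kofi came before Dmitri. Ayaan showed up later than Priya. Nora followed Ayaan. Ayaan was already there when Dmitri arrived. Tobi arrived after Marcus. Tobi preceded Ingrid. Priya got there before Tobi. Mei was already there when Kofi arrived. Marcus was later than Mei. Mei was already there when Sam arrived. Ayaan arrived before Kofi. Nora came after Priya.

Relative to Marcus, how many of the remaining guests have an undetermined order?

3

Forced before Marcus: Mei; forced after Marcus: Dmitri, Ingrid, Nora, Sam, and Tobi.
That leaves Ayaan, Kofi, and Priya with no forced order relative to Marcus — 3.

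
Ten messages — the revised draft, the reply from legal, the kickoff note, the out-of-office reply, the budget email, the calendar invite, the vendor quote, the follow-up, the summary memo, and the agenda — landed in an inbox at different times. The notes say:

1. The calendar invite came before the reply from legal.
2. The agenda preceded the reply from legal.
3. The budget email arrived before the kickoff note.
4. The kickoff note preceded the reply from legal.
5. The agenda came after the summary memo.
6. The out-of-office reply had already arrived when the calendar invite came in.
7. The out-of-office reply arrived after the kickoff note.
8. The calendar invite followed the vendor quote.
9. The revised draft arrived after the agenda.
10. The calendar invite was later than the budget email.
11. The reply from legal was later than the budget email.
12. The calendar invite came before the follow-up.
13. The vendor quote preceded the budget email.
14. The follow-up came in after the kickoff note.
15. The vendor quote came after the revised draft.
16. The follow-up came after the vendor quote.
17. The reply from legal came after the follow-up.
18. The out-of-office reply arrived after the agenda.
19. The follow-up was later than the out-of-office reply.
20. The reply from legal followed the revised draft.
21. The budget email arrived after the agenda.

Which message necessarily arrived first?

the summary memo

The summary memo has a chain of constraints placing it before every other message, so the summary memo must be first.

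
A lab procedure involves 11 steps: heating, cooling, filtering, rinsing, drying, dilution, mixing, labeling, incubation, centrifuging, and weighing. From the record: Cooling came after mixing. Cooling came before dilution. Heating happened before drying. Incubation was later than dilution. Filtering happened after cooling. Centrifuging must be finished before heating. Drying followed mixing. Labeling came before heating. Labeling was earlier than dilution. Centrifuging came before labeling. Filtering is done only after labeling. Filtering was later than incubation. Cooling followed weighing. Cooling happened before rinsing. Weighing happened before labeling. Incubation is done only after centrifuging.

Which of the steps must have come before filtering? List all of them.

Directly stated before filtering: cooling, incubation, and labeling.
Centrifuging reaches filtering via centrifuging → labeling → filtering.
Dilution reaches filtering via dilution → incubation → filtering.
Mixing reaches filtering via mixing → cooling → filtering.
Likewise weighing reaches filtering by chaining the stated constraints.

centrifuging, cooling, dilution, incubation, labeling, mixing, weighing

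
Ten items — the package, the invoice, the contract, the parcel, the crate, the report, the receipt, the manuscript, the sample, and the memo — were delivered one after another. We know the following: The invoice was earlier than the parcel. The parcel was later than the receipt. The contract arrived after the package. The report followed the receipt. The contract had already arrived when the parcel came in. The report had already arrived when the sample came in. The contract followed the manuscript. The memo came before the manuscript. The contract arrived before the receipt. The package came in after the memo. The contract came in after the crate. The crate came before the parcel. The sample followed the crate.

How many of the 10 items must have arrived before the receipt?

5

Directly stated before the receipt: the contract.
The crate reaches the receipt via the crate → the contract → the receipt.
The manuscript reaches the receipt via the manuscript → the contract → the receipt.
The memo reaches the receipt via the memo → the package → the contract → the receipt.
Likewise the package reaches the receipt by chaining the stated constraints.
That's the contract, the crate, the manuscript, the memo, and the package — 5 in all.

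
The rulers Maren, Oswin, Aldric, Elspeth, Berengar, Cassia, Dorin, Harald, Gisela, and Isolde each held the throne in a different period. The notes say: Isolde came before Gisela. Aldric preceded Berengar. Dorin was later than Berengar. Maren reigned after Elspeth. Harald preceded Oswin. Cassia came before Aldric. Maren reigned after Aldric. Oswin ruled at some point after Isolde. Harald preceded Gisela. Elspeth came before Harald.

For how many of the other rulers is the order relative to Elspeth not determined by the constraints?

5

Forced after Elspeth: Gisela, Harald, Maren, and Oswin.
That leaves Aldric, Berengar, Cassia, Dorin, and Isolde with no forced order relative to Elspeth — 5.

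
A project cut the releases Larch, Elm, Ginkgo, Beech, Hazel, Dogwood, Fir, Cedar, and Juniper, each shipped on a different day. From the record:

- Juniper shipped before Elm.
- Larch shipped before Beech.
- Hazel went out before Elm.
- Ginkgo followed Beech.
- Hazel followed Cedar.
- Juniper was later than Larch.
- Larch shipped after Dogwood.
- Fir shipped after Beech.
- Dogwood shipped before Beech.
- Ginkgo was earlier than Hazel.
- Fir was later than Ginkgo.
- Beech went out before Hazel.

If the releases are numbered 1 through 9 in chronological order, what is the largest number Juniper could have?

8

Juniper must come before Elm — 1 release forced after it.
Everything else can be placed before Juniper in some valid order, so Juniper can sit as late as position 9 − 1 = 8.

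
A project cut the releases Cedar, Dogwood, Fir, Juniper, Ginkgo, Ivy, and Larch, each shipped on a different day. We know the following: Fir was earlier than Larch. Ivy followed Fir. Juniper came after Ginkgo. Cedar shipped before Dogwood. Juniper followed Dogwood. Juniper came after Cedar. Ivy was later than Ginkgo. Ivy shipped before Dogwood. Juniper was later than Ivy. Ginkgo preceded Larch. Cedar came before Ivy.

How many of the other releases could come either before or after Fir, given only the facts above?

2

Forced after Fir: Dogwood, Ivy, Juniper, and Larch.
That leaves Cedar and Ginkgo with no forced order relative to Fir — 2.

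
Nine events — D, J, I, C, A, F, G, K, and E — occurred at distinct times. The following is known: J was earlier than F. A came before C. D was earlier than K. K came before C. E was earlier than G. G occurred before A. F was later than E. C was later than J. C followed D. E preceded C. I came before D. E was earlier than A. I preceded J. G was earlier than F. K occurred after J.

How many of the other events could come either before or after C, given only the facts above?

Forced before C: A, D, E, G, I, J, and K.
That leaves F with no forced order relative to C — 1.

1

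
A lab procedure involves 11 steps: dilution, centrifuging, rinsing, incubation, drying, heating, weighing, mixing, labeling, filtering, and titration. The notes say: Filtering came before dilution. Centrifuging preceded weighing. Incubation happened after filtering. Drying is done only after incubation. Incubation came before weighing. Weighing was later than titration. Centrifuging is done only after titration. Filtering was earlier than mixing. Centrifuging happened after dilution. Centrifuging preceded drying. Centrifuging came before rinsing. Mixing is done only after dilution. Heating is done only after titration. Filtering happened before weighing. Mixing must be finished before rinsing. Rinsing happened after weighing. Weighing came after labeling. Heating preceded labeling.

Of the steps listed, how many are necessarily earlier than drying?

Directly stated before drying: centrifuging and incubation.
Dilution reaches drying via dilution → centrifuging → drying.
Filtering reaches drying via filtering → incubation → drying.
Titration reaches drying via titration → centrifuging → drying.
No chain forces labeling (or any of the others) ahead of drying.
That's centrifuging, dilution, filtering, incubation, and titration — 5 in all.

5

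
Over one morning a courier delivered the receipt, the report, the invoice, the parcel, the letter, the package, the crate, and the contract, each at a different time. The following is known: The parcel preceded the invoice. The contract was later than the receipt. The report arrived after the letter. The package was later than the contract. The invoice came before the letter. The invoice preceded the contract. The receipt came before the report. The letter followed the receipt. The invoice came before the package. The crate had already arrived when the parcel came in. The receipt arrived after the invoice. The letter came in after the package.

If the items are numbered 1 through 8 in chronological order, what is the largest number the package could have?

6

The package must come before the letter and the report — 2 items forced after it.
Everything else can be placed before the package in some valid order, so the package can sit as late as position 8 − 2 = 6.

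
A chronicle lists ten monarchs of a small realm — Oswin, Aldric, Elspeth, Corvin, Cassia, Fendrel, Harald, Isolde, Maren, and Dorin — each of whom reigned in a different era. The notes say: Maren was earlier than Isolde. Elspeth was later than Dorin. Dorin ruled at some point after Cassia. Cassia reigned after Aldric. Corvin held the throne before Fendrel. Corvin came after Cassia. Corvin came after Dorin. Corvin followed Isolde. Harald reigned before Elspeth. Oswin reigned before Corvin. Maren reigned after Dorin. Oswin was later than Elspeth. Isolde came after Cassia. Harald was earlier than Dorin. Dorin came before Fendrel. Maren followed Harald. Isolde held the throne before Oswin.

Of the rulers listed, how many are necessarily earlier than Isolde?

5

Directly stated before Isolde: Cassia and Maren.
Aldric reaches Isolde via Aldric → Cassia → Isolde.
Dorin reaches Isolde via Dorin → Maren → Isolde.
Harald reaches Isolde via Harald → Maren → Isolde.
That's Aldric, Cassia, Dorin, Harald, and Maren — 5 in all.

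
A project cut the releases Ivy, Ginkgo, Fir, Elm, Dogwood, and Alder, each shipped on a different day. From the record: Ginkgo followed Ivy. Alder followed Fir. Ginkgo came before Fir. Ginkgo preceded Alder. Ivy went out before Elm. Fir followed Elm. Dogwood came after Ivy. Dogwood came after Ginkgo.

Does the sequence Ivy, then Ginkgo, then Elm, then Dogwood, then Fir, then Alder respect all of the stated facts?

yes

Check each stated constraint against the proposed order — e.g. Ivy is ahead of Dogwood; Ginkgo is ahead of Alder. Every pair is in the required order; nothing is violated.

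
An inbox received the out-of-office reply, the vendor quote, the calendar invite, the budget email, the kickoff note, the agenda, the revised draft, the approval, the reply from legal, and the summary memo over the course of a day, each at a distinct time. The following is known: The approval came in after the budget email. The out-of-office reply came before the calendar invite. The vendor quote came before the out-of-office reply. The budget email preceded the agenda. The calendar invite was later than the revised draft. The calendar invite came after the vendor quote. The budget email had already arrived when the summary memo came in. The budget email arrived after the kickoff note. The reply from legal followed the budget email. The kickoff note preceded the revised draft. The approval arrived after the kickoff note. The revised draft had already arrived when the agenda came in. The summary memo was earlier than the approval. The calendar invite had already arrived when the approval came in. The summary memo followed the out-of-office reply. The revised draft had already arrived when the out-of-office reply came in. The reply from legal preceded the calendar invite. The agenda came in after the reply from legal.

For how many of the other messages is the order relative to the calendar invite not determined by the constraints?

2

Forced before the calendar invite: the budget email, the kickoff note, the out-of-office reply, the reply from legal, the revised draft, and the vendor quote; forced after the calendar invite: the approval.
That leaves the agenda and the summary memo with no forced order relative to the calendar invite — 2.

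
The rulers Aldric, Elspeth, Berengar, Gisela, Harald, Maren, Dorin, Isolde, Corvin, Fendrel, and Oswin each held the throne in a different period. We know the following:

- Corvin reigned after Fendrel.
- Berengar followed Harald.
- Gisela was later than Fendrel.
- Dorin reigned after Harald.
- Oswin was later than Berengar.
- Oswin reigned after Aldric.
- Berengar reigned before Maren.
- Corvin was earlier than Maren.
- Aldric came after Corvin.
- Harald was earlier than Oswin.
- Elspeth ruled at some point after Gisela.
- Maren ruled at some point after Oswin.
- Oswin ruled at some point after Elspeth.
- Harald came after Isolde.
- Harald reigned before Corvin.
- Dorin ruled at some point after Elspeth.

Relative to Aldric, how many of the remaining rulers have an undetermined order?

4

Forced before Aldric: Corvin, Fendrel, Harald, and Isolde; forced after Aldric: Maren and Oswin.
That leaves Berengar, Dorin, Elspeth, and Gisela with no forced order relative to Aldric — 4.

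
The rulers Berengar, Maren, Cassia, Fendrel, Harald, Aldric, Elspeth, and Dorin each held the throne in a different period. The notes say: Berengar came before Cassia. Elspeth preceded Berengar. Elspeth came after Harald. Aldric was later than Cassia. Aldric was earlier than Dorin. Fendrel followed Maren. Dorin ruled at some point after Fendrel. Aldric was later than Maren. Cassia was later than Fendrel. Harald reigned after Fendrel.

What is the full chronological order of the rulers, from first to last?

Maren, Fendrel, Harald, Elspeth, Berengar, Cassia, Aldric, Dorin

The constraints fix every adjacent pair, so only one ordering works:
Maren → Fendrel → Harald → Elspeth → Berengar → Cassia → Aldric → Dorin.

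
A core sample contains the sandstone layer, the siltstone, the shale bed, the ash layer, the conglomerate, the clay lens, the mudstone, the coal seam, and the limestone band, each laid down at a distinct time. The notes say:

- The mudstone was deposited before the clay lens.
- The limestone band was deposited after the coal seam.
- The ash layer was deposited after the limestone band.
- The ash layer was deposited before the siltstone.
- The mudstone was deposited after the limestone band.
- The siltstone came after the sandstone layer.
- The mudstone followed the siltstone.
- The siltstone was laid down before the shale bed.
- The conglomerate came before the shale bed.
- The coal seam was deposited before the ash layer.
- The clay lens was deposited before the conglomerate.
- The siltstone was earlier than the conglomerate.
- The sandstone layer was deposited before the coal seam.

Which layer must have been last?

the shale bed

Every other layer has a chain of constraints placing it before the shale bed, so the shale bed is last.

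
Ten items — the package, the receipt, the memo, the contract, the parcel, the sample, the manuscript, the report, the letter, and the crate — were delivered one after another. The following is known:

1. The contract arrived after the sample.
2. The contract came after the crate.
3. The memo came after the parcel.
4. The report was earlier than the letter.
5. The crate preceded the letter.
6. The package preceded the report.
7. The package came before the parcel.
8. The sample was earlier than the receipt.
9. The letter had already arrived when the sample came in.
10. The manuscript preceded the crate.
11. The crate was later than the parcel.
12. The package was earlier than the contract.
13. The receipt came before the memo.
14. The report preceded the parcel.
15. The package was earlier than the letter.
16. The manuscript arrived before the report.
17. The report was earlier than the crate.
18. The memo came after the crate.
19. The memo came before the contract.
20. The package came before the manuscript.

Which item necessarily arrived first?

The package has a chain of constraints placing it before every other item, so the package must be first.

the package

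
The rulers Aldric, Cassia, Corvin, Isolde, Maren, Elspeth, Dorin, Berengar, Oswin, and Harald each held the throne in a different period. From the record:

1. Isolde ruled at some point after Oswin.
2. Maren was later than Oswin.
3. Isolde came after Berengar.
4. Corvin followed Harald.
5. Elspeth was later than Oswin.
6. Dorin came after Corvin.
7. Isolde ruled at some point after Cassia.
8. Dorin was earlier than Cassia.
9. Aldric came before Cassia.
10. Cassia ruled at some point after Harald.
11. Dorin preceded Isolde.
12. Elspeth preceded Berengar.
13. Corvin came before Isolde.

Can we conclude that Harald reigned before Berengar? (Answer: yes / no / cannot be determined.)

No chain of stated constraints runs from Harald to Berengar, and none runs from Berengar to Harald either.
So the relative order of Harald and Berengar is not fixed by the given facts.

cannot be determined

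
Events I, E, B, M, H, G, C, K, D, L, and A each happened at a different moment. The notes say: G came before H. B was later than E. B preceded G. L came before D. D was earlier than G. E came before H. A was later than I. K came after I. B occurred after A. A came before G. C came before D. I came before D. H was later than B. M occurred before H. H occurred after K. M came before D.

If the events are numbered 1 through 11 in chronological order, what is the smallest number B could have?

A, E, and I must all come before B — 3 forced predecessors.
Nothing else is forced ahead of B, so its earliest slot is position 3 + 1 = 4.

4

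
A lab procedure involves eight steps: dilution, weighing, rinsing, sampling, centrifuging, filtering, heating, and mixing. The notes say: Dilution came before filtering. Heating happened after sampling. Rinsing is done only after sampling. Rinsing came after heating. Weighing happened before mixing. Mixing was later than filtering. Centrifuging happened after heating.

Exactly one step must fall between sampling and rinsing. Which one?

Tracing the constraints gives sampling → heating → rinsing, so heating sits after sampling and before rinsing.
No other step is forced both after sampling and before rinsing.

heating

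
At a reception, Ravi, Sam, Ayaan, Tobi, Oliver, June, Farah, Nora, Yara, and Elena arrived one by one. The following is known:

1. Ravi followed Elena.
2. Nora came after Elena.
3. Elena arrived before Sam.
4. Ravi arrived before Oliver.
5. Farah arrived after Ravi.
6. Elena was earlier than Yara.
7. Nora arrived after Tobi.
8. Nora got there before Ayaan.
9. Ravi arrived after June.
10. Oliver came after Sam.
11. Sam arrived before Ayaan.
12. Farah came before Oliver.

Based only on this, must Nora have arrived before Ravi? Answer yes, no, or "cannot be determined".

cannot be determined

No chain of stated constraints runs from Nora to Ravi, and none runs from Ravi to Nora either.
So the relative order of Nora and Ravi is not fixed by the given facts.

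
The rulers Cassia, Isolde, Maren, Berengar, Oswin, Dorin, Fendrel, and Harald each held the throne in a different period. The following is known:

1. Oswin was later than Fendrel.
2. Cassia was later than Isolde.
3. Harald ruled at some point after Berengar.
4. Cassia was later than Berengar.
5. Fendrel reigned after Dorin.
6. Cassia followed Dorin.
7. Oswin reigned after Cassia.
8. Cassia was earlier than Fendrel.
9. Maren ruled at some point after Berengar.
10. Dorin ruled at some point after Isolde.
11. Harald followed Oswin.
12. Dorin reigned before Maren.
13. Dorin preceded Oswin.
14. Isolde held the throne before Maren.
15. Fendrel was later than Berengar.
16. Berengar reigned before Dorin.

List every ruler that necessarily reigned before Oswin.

Berengar, Cassia, Dorin, Fendrel, Isolde

Directly stated before Oswin: Cassia, Dorin, and Fendrel.
Berengar reaches Oswin via Berengar → Cassia → Oswin.
Isolde reaches Oswin via Isolde → Cassia → Oswin.
No chain forces Maren (or any of the others) ahead of Oswin.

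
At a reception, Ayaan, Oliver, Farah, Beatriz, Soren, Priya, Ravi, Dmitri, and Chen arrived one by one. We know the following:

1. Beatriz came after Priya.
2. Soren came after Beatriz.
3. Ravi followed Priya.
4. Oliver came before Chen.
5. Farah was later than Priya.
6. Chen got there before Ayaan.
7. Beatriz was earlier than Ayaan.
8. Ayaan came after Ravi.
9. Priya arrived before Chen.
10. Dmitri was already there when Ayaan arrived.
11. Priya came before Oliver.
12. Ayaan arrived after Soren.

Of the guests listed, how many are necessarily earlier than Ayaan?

Directly stated before Ayaan: Beatriz, Chen, Dmitri, Ravi, and Soren.
Oliver reaches Ayaan via Oliver → Chen → Ayaan.
Priya reaches Ayaan via Priya → Ravi → Ayaan.
That's Beatriz, Chen, Dmitri, Oliver, Priya, Ravi, and Soren — 7 in all.

7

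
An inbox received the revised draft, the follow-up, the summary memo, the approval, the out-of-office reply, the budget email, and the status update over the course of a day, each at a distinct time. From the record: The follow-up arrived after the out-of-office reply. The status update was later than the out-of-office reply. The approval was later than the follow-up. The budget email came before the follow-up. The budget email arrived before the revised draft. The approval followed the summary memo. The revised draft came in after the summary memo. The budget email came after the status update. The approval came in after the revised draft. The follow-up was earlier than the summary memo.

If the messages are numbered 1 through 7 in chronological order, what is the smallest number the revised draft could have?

The budget email, the follow-up, the out-of-office reply, the status update, and the summary memo must all come before the revised draft — 5 forced predecessors.
Nothing else is forced ahead of the revised draft, so its earliest slot is position 5 + 1 = 6.

6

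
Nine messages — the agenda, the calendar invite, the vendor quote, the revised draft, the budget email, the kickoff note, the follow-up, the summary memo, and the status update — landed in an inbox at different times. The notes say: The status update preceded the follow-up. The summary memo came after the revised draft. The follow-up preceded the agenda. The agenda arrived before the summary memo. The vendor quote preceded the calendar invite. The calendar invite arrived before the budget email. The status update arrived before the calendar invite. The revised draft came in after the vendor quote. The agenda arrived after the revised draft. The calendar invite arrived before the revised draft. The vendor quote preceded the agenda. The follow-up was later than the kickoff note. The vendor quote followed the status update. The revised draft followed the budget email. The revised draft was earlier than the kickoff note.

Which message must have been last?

the summary memo

Every other message has a chain of constraints placing it before the summary memo, so the summary memo is last.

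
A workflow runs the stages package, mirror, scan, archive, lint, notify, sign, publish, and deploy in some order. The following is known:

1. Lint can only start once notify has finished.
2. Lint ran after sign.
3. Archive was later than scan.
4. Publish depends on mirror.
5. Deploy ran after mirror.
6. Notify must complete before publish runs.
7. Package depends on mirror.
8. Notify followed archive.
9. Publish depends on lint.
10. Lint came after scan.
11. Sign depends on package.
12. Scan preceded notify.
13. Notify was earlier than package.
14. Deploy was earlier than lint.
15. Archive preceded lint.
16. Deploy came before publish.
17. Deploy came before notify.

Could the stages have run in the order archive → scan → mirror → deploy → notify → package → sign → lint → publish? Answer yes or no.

no

The constraints require scan before archive, but in the proposed sequence archive appears ahead of scan. That one violation is enough.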